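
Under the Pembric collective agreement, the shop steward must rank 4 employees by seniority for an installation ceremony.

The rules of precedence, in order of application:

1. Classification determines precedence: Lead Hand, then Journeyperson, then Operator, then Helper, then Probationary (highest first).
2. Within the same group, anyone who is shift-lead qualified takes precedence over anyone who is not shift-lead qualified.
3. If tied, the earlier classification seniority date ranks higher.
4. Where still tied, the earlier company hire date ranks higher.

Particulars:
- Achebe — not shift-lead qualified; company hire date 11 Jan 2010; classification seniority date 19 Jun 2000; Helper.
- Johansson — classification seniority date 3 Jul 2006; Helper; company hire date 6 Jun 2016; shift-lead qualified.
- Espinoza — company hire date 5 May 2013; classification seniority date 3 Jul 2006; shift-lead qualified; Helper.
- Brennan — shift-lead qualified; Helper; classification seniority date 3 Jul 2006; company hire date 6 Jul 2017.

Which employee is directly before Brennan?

Johansson

By classification: Espinoza, Johansson, Brennan and Achebe (Helper).
Among Espinoza, Johansson, Brennan and Achebe, shift-lead qualified before not shift-lead qualified: Espinoza, Johansson and Brennan (shift-lead qualified) before Achebe (not shift-lead qualified).
Espinoza, Johansson and Brennan all have classification seniority date 3 Jul 2006, so the next rule applies.
Among Espinoza, Johansson and Brennan, by company hire date (earlier first): Espinoza (5 May 2013) before Johansson (6 Jun 2016) before Brennan (6 Jul 2017).
Order: Espinoza, Johansson, Brennan, Achebe.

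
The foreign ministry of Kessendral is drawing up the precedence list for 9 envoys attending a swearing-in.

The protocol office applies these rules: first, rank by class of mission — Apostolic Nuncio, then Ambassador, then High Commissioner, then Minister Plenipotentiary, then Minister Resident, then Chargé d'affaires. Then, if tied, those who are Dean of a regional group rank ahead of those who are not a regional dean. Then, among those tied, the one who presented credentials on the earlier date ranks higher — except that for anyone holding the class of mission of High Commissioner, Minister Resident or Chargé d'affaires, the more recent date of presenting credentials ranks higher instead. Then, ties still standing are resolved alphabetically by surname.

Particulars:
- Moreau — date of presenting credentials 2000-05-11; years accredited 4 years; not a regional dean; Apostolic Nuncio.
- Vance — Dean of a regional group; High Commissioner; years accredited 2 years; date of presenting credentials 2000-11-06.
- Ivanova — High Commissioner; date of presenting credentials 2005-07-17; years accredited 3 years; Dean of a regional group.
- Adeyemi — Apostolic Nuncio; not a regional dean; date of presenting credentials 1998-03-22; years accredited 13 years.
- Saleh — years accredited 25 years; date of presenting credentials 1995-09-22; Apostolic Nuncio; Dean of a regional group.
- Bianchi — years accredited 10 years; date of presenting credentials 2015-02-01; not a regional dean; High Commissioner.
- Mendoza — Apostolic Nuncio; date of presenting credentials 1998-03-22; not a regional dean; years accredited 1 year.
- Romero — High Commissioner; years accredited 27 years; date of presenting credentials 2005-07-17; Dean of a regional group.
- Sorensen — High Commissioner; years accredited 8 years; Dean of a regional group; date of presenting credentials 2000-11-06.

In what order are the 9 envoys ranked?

By class of mission: Saleh, Adeyemi, Mendoza and Moreau (Apostolic Nuncio); then Ivanova, Romero, Sorensen, Vance and Bianchi (High Commissioner).
Among Saleh, Adeyemi, Mendoza and Moreau, Dean of a regional group before not a regional dean: Saleh (Dean of a regional group) before Adeyemi, Mendoza and Moreau (not a regional dean).
Among Adeyemi, Mendoza and Moreau, by date of presenting credentials (earlier first): Adeyemi and Mendoza (1998-03-22) before Moreau (2000-05-11).
Among Adeyemi and Mendoza, alphabetically by surname: Adeyemi before Mendoza.
Among Ivanova, Romero, Sorensen, Vance and Bianchi, Dean of a regional group before not a regional dean: Ivanova, Romero, Sorensen and Vance (Dean of a regional group) before Bianchi (not a regional dean).
Among Ivanova, Romero, Sorensen and Vance, by date of presenting credentials (later first) (reversed rule for this group): Ivanova and Romero (2005-07-17) before Sorensen and Vance (2000-11-06).
Among Ivanova and Romero, alphabetically by surname: Ivanova before Romero.
Among Sorensen and Vance, alphabetically by surname: Sorensen before Vance.
Full order: Saleh, Adeyemi, Mendoza, Moreau, Ivanova, Romero, Sorensen, Vance, Bianchi.

Saleh, Adeyemi, Mendoza, Moreau, Ivanova, Romero, Sorensen, Vance, Bianchi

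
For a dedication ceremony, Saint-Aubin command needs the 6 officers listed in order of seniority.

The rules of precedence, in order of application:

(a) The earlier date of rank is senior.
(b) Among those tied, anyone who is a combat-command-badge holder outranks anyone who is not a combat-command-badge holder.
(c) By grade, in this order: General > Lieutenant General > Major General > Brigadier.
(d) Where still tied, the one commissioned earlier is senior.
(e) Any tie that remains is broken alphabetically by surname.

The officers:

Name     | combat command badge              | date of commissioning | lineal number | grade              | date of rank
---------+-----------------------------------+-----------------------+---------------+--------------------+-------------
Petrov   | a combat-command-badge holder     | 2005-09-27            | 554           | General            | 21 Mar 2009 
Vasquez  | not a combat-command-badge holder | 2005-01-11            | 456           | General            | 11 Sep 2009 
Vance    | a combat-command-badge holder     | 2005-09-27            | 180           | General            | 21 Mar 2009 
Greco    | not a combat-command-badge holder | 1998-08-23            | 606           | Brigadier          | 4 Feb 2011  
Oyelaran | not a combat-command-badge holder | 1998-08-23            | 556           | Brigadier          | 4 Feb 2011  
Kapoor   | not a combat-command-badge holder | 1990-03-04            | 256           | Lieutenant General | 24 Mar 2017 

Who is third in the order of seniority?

By date of rank (earlier first): Petrov and Vance (both 21 Mar 2009); then Vasquez (11 Sep 2009); then Greco and Oyelaran (both 4 Feb 2011); then Kapoor (24 Mar 2017).
Petrov and Vance are each a combat-command-badge holder, so the next rule applies.
Petrov and Vance are each General, so the next rule applies.
Petrov and Vance both have date of commissioning 2005-09-27, so the next rule applies.
Among Petrov and Vance, alphabetically by surname: Petrov before Vance.
Greco and Oyelaran are each not a combat-command-badge holder, so the next rule applies.
Greco and Oyelaran are each Brigadier, so the next rule applies.
Greco and Oyelaran both have date of commissioning 1998-08-23, so the next rule applies.
Among Greco and Oyelaran, alphabetically by surname: Greco before Oyelaran.
Order: Petrov, Vance, Vasquez, Greco, Oyelaran, Kapoor.

Vasquez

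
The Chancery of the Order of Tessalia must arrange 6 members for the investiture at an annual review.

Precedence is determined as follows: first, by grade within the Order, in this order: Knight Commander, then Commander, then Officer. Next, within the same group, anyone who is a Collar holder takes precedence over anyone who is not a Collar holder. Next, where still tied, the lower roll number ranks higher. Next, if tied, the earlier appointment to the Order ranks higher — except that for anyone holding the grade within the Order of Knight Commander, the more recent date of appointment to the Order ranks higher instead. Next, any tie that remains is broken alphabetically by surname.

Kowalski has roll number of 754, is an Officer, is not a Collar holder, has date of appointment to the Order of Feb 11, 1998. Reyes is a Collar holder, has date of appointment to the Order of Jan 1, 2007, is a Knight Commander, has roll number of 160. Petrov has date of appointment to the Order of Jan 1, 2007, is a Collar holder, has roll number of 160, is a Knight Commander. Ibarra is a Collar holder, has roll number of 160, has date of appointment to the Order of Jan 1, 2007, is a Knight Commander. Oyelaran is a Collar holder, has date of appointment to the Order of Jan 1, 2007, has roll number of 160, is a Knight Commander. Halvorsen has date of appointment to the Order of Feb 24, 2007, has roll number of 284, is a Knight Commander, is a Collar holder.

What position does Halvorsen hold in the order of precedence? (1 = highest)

5

By grade within the Order: Ibarra, Oyelaran, Petrov, Reyes and Halvorsen (Knight Commander); then Kowalski (Officer).
Ibarra, Oyelaran, Petrov, Reyes and Halvorsen are each a Collar holder, so the next rule applies.
Among Ibarra, Oyelaran, Petrov, Reyes and Halvorsen, by roll number (lower first): Ibarra, Oyelaran, Petrov and Reyes (160) before Halvorsen (284).
Ibarra, Oyelaran, Petrov and Reyes all have date of appointment to the Order Jan 1, 2007, so the next rule applies.
Among Ibarra, Oyelaran, Petrov and Reyes, alphabetically by surname: Ibarra before Oyelaran before Petrov before Reyes.
Order: Ibarra, Oyelaran, Petrov, Reyes, Halvorsen, Kowalski. So position 5.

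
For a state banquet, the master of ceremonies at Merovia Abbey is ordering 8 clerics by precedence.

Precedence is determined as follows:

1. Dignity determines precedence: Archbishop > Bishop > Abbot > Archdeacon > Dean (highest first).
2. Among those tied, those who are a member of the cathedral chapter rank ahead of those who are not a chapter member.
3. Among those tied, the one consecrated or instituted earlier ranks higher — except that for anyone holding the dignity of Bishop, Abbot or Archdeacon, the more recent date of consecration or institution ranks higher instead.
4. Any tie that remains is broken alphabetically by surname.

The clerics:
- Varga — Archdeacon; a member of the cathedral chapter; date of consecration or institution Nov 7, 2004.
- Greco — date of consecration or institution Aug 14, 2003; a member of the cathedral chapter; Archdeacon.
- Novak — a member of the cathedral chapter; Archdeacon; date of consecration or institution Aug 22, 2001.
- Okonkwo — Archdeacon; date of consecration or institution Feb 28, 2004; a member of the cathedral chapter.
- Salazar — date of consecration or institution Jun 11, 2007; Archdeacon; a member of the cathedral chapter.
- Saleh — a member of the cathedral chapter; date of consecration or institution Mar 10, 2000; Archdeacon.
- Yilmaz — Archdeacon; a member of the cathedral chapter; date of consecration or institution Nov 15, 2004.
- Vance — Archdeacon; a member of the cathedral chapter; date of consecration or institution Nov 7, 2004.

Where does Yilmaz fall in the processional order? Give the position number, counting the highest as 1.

2

By dignity: Salazar, Yilmaz, Vance, Varga, Okonkwo, Greco, Novak and Saleh (Archdeacon).
Salazar, Yilmaz, Vance, Varga, Okonkwo, Greco, Novak and Saleh are each a member of the cathedral chapter, so the next rule applies.
Among Salazar, Yilmaz, Vance, Varga, Okonkwo, Greco, Novak and Saleh, by date of consecration or institution (later first) (reversed rule for this group): Salazar (Jun 11, 2007) before Yilmaz (Nov 15, 2004) before Vance and Varga (Nov 7, 2004) before Okonkwo (Feb 28, 2004) before Greco (Aug 14, 2003) before Novak (Aug 22, 2001) before Saleh (Mar 10, 2000).
Among Vance and Varga, alphabetically by surname: Vance before Varga.
Order: Salazar, Yilmaz, Vance, Varga, Okonkwo, Greco, Novak, Saleh. So position 2.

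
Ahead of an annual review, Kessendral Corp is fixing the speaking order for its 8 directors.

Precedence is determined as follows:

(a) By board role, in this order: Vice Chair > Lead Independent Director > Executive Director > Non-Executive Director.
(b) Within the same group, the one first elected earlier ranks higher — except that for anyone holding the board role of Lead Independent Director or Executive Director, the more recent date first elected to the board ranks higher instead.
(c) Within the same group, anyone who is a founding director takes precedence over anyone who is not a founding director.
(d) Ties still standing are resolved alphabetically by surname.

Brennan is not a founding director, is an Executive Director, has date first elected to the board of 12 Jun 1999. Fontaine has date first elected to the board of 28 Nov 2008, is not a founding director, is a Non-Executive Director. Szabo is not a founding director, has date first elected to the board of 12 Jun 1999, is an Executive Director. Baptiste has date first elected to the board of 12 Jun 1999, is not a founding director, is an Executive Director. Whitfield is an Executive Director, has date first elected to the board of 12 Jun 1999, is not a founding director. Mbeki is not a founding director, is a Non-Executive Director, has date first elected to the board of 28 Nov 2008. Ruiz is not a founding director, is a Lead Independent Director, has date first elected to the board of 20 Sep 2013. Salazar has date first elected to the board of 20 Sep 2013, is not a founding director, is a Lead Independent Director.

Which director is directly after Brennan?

Szabo

By board role: Ruiz and Salazar (Lead Independent Director); then Baptiste, Brennan, Szabo and Whitfield (Executive Director); then Fontaine and Mbeki (Non-Executive Director).
Ruiz and Salazar both have date first elected to the board 20 Sep 2013, so the next rule applies.
Ruiz and Salazar are each not a founding director, so the next rule applies.
Among Ruiz and Salazar, alphabetically by surname: Ruiz before Salazar.
Baptiste, Brennan, Szabo and Whitfield all have date first elected to the board 12 Jun 1999, so the next rule applies.
Baptiste, Brennan, Szabo and Whitfield are each not a founding director, so the next rule applies.
Among Baptiste, Brennan, Szabo and Whitfield, alphabetically by surname: Baptiste before Brennan before Szabo before Whitfield.
Fontaine and Mbeki both have date first elected to the board 28 Nov 2008, so the next rule applies.
Fontaine and Mbeki are each not a founding director, so the next rule applies.
Among Fontaine and Mbeki, alphabetically by surname: Fontaine before Mbeki.
Order: Ruiz, Salazar, Baptiste, Brennan, Szabo, Whitfield, Fontaine, Mbeki.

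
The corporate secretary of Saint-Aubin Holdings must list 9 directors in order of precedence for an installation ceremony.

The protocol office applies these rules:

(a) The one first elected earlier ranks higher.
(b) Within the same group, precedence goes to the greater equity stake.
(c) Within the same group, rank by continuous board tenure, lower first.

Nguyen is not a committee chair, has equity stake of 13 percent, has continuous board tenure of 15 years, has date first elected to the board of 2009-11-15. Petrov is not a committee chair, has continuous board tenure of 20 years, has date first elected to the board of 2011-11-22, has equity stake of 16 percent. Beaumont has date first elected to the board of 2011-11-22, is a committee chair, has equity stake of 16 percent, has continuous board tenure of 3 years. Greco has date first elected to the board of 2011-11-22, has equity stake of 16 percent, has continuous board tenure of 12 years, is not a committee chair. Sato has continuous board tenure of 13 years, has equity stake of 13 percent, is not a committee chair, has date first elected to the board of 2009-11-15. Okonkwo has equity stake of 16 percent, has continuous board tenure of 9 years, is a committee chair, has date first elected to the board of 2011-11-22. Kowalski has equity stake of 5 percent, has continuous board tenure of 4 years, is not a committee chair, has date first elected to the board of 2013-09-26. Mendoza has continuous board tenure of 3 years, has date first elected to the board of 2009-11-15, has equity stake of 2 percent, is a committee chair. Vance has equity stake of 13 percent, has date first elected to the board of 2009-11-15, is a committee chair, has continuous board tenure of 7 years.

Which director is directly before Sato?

By date first elected to the board (earlier first): Vance, Sato, Nguyen and Mendoza (each 2009-11-15); then Beaumont, Okonkwo, Greco and Petrov (each 2011-11-22); then Kowalski (2013-09-26).
Among Vance, Sato, Nguyen and Mendoza, by equity stake (higher first): Vance, Sato and Nguyen (13 percent) before Mendoza (2 percent).
Among Vance, Sato and Nguyen, by continuous board tenure (lower first): Vance (7 years) before Sato (13 years) before Nguyen (15 years).
Beaumont, Okonkwo, Greco and Petrov all have equity stake 16 percent, so the next rule applies.
Among Beaumont, Okonkwo, Greco and Petrov, by continuous board tenure (lower first): Beaumont (3 years) before Okonkwo (9 years) before Greco (12 years) before Petrov (20 years).
Order: Vance, Sato, Nguyen, Mendoza, Beaumont, Okonkwo, Greco, Petrov, Kowalski.

Vance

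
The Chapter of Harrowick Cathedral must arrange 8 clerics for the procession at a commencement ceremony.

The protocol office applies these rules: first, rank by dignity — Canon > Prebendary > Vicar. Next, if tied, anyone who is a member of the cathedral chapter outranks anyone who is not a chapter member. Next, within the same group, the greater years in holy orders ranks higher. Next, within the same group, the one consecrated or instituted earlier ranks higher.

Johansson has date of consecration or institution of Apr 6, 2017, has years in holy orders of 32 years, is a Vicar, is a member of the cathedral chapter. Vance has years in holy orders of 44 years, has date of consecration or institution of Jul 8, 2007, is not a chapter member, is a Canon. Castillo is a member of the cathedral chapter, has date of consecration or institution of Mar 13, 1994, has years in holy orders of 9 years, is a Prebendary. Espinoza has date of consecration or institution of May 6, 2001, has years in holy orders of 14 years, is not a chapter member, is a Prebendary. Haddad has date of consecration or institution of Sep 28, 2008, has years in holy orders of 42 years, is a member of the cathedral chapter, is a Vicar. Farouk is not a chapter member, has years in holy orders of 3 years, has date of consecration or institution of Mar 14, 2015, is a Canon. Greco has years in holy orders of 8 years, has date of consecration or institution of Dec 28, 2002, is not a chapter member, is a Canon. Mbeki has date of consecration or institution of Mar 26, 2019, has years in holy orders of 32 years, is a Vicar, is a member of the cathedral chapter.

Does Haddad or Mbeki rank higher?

Haddad

By dignity: Vance, Greco and Farouk (Canon); then Castillo and Espinoza (Prebendary); then Haddad, Johansson and Mbeki (Vicar).
Vance, Greco and Farouk are each not a chapter member, so the next rule applies.
Among Vance, Greco and Farouk, by years in holy orders (higher first): Vance (44 years) before Greco (8 years) before Farouk (3 years).
Among Castillo and Espinoza, a member of the cathedral chapter before not a chapter member: Castillo (a member of the cathedral chapter) before Espinoza (not a chapter member).
Haddad, Johansson and Mbeki are each a member of the cathedral chapter, so the next rule applies.
Among Haddad, Johansson and Mbeki, by years in holy orders (higher first): Haddad (42 years) before Johansson and Mbeki (32 years).
Among Johansson and Mbeki, by date of consecration or institution (earlier first): Johansson (Apr 6, 2017) before Mbeki (Mar 26, 2019).
So Haddad takes precedence.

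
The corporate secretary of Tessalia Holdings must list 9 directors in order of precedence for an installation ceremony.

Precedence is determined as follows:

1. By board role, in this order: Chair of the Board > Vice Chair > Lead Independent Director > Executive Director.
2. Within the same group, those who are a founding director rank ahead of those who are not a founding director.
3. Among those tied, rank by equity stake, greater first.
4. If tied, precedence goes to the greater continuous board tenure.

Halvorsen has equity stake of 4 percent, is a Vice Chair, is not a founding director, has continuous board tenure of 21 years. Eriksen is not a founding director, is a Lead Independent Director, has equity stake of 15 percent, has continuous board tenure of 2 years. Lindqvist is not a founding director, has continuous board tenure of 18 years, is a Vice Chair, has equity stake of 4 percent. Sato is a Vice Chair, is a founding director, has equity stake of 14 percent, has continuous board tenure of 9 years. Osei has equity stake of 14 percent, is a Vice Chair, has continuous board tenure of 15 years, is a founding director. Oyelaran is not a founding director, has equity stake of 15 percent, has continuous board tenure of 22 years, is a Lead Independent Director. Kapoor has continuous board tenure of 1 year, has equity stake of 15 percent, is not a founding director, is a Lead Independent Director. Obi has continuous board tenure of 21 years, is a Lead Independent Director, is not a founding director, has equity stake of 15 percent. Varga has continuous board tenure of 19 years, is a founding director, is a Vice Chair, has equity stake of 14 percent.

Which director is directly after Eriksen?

By board role: Varga, Osei, Sato, Halvorsen and Lindqvist (Vice Chair); then Oyelaran, Obi, Eriksen and Kapoor (Lead Independent Director).
Among Varga, Osei, Sato, Halvorsen and Lindqvist, a founding director before not a founding director: Varga, Osei and Sato (a founding director) before Halvorsen and Lindqvist (not a founding director).
Varga, Osei and Sato all have equity stake 14 percent, so the next rule applies.
Among Varga, Osei and Sato, by continuous board tenure (higher first): Varga (19 years) before Osei (15 years) before Sato (9 years).
Halvorsen and Lindqvist both have equity stake 4 percent, so the next rule applies.
Among Halvorsen and Lindqvist, by continuous board tenure (higher first): Halvorsen (21 years) before Lindqvist (18 years).
Oyelaran, Obi, Eriksen and Kapoor are each not a founding director, so the next rule applies.
Oyelaran, Obi, Eriksen and Kapoor all have equity stake 15 percent, so the next rule applies.
Among Oyelaran, Obi, Eriksen and Kapoor, by continuous board tenure (higher first): Oyelaran (22 years) before Obi (21 years) before Eriksen (2 years) before Kapoor (1 year).
Order: Varga, Osei, Sato, Halvorsen, Lindqvist, Oyelaran, Obi, Eriksen, Kapoor.

Kapoor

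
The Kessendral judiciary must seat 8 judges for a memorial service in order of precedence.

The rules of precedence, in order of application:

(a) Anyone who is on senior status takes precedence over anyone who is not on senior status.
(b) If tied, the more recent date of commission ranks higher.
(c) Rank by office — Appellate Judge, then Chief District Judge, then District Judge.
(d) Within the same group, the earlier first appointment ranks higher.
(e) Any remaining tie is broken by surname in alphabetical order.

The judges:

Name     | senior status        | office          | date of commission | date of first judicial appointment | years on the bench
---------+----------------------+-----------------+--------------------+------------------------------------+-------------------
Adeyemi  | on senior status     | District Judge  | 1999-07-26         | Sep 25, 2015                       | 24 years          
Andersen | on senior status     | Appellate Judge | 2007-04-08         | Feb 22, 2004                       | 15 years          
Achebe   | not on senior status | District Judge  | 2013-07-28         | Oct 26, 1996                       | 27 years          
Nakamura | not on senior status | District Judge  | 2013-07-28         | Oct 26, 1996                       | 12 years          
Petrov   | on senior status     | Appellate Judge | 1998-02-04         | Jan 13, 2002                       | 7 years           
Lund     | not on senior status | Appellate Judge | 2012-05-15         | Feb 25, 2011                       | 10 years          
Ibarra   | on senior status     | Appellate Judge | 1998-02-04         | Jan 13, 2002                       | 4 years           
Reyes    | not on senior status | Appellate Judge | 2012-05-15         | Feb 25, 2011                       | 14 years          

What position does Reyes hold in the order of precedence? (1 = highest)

8

By the first rule: Andersen, Adeyemi, Ibarra and Petrov (each on senior status); then Achebe, Nakamura, Lund and Reyes (each not on senior status).
Among Andersen, Adeyemi, Ibarra and Petrov, by date of commission (later first): Andersen (2007-04-08) before Adeyemi (1999-07-26) before Ibarra and Petrov (1998-02-04).
Ibarra and Petrov are each Appellate Judge, so the next rule applies.
Ibarra and Petrov both have date of first judicial appointment Jan 13, 2002, so the next rule applies.
Among Ibarra and Petrov, alphabetically by surname: Ibarra before Petrov.
Among Achebe, Nakamura, Lund and Reyes, by date of commission (later first): Achebe and Nakamura (2013-07-28) before Lund and Reyes (2012-05-15).
Achebe and Nakamura are each District Judge, so the next rule applies.
Achebe and Nakamura both have date of first judicial appointment Oct 26, 1996, so the next rule applies.
Among Achebe and Nakamura, alphabetically by surname: Achebe before Nakamura.
Lund and Reyes are each Appellate Judge, so the next rule applies.
Lund and Reyes both have date of first judicial appointment Feb 25, 2011, so the next rule applies.
Among Lund and Reyes, alphabetically by surname: Lund before Reyes.
Order: Andersen, Adeyemi, Ibarra, Petrov, Achebe, Nakamura, Lund, Reyes. So position 8.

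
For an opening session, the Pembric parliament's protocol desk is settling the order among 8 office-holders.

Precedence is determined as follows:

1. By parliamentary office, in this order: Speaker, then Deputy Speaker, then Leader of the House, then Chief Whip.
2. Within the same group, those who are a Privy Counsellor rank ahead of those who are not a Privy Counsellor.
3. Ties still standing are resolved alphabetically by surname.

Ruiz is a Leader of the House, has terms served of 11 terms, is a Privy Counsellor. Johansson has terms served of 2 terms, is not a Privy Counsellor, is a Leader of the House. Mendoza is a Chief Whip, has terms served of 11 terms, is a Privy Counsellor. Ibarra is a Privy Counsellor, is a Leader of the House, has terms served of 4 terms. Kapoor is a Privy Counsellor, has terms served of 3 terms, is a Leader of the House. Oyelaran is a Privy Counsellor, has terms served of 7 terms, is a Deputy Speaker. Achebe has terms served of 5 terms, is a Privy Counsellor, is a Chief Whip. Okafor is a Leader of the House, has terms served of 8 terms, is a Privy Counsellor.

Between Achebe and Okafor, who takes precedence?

By parliamentary office: Oyelaran (Deputy Speaker); then Ibarra, Kapoor, Okafor, Ruiz and Johansson (Leader of the House); then Achebe and Mendoza (Chief Whip).
Among Ibarra, Kapoor, Okafor, Ruiz and Johansson, a Privy Counsellor before not a Privy Counsellor: Ibarra, Kapoor, Okafor and Ruiz (a Privy Counsellor) before Johansson (not a Privy Counsellor).
Among Ibarra, Kapoor, Okafor and Ruiz, alphabetically by surname: Ibarra before Kapoor before Okafor before Ruiz.
Achebe and Mendoza are each a Privy Counsellor, so the next rule applies.
Among Achebe and Mendoza, alphabetically by surname: Achebe before Mendoza.
So Okafor takes precedence.

Okafor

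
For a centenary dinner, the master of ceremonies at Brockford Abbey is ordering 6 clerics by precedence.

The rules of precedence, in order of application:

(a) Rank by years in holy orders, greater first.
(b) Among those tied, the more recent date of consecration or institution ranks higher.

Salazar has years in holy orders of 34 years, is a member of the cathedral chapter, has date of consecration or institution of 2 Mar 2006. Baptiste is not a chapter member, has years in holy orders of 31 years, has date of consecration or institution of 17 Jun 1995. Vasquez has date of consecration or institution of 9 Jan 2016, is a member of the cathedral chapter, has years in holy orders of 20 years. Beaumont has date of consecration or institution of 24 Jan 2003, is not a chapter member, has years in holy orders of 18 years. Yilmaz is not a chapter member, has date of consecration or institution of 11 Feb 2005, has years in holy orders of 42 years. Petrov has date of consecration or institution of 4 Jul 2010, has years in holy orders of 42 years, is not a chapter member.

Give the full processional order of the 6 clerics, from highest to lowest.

Petrov, Yilmaz, Salazar, Baptiste, Vasquez, Beaumont

By years in holy orders (higher first): Petrov and Yilmaz (both 42 years); then Salazar (34 years); then Baptiste (31 years); then Vasquez (20 years); then Beaumont (18 years).
Among Petrov and Yilmaz, by date of consecration or institution (later first): Petrov (4 Jul 2010) before Yilmaz (11 Feb 2005).
Full order: Petrov, Yilmaz, Salazar, Baptiste, Vasquez, Beaumont.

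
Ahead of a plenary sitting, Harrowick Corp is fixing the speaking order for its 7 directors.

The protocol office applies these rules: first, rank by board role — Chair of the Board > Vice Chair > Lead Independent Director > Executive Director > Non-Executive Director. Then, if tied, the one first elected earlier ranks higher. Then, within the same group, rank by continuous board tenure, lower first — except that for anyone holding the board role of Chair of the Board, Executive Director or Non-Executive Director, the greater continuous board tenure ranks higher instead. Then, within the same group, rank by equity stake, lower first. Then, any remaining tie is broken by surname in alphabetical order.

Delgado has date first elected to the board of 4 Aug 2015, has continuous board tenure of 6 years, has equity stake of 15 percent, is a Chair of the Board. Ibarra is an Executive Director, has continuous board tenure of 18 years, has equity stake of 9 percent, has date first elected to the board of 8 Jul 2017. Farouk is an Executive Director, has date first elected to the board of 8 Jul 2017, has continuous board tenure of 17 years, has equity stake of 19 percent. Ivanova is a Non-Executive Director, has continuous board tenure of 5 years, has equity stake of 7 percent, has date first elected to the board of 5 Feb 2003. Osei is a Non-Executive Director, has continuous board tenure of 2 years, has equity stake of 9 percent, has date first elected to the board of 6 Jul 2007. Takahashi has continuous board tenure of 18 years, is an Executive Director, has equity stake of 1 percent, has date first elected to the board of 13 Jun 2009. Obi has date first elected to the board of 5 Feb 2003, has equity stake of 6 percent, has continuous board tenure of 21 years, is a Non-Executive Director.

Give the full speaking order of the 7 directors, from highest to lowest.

By board role: Delgado (Chair of the Board); then Takahashi, Ibarra and Farouk (Executive Director); then Obi, Ivanova and Osei (Non-Executive Director).
Among Takahashi, Ibarra and Farouk, by date first elected to the board (earlier first): Takahashi (13 Jun 2009) before Ibarra and Farouk (8 Jul 2017).
Among Ibarra and Farouk, by continuous board tenure (higher first) (reversed rule for this group): Ibarra (18 years) before Farouk (17 years).
Among Obi, Ivanova and Osei, by date first elected to the board (earlier first): Obi and Ivanova (5 Feb 2003) before Osei (6 Jul 2007).
Among Obi and Ivanova, by continuous board tenure (higher first) (reversed rule for this group): Obi (21 years) before Ivanova (5 years).
Full order: Delgado, Takahashi, Ibarra, Farouk, Obi, Ivanova, Osei.

Delgado, Takahashi, Ibarra, Farouk, Obi, Ivanova, Osei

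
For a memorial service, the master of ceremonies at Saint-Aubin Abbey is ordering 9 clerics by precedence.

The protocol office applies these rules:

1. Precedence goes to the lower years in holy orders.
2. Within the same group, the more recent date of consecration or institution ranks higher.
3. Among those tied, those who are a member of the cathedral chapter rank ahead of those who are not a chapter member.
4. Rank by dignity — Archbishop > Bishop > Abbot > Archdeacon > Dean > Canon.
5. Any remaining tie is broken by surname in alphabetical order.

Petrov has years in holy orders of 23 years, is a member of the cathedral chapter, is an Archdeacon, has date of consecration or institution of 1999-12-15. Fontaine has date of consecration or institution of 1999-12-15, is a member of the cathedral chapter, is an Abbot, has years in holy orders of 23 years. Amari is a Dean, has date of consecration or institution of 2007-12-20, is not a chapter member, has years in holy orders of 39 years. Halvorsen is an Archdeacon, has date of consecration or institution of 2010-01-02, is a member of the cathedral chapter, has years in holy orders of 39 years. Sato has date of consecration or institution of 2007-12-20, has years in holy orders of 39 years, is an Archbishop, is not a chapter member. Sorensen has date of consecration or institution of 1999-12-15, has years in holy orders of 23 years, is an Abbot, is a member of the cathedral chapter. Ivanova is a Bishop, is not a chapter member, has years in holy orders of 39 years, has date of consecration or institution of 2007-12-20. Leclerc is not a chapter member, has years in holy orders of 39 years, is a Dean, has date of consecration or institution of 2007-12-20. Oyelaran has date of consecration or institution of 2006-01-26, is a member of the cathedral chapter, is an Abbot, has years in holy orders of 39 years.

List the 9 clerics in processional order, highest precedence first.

Fontaine, Sorensen, Petrov, Halvorsen, Sato, Ivanova, Amari, Leclerc, Oyelaran

By years in holy orders (lower first): Fontaine, Sorensen and Petrov (each 23 years); then Halvorsen, Sato, Ivanova, Amari, Leclerc and Oyelaran (each 39 years).
Fontaine, Sorensen and Petrov all have date of consecration or institution 1999-12-15, so the next rule applies.
Fontaine, Sorensen and Petrov are each a member of the cathedral chapter, so the next rule applies.
Among Fontaine, Sorensen and Petrov, by dignity: Fontaine and Sorensen (Abbot) before Petrov (Archdeacon).
Among Fontaine and Sorensen, alphabetically by surname: Fontaine before Sorensen.
Among Halvorsen, Sato, Ivanova, Amari, Leclerc and Oyelaran, by date of consecration or institution (later first): Halvorsen (2010-01-02) before Sato, Ivanova, Amari and Leclerc (2007-12-20) before Oyelaran (2006-01-26).
Sato, Ivanova, Amari and Leclerc are each not a chapter member, so the next rule applies.
Among Sato, Ivanova, Amari and Leclerc, by dignity: Sato (Archbishop) before Ivanova (Bishop) before Amari and Leclerc (Dean).
Among Amari and Leclerc, alphabetically by surname: Amari before Leclerc.
Full order: Fontaine, Sorensen, Petrov, Halvorsen, Sato, Ivanova, Amari, Leclerc, Oyelaran.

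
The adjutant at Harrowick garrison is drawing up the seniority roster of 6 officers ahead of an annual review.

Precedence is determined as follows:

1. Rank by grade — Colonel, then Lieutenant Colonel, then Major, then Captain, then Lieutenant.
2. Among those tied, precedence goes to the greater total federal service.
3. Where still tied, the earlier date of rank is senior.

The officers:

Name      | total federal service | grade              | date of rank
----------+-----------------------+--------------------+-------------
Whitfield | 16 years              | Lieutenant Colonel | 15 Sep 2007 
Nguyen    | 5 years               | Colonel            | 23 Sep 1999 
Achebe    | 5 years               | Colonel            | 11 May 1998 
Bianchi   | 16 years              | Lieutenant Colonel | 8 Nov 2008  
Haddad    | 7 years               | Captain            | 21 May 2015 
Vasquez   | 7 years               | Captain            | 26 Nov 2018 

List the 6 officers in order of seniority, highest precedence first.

Achebe, Nguyen, Whitfield, Bianchi, Haddad, Vasquez

By grade: Achebe and Nguyen (Colonel); then Whitfield and Bianchi (Lieutenant Colonel); then Haddad and Vasquez (Captain).
Achebe and Nguyen both have total federal service 5 years, so the next rule applies.
Among Achebe and Nguyen, by date of rank (earlier first): Achebe (11 May 1998) before Nguyen (23 Sep 1999).
Whitfield and Bianchi both have total federal service 16 years, so the next rule applies.
Among Whitfield and Bianchi, by date of rank (earlier first): Whitfield (15 Sep 2007) before Bianchi (8 Nov 2008).
Haddad and Vasquez both have total federal service 7 years, so the next rule applies.
Among Haddad and Vasquez, by date of rank (earlier first): Haddad (21 May 2015) before Vasquez (26 Nov 2018).
Full order: Achebe, Nguyen, Whitfield, Bianchi, Haddad, Vasquez.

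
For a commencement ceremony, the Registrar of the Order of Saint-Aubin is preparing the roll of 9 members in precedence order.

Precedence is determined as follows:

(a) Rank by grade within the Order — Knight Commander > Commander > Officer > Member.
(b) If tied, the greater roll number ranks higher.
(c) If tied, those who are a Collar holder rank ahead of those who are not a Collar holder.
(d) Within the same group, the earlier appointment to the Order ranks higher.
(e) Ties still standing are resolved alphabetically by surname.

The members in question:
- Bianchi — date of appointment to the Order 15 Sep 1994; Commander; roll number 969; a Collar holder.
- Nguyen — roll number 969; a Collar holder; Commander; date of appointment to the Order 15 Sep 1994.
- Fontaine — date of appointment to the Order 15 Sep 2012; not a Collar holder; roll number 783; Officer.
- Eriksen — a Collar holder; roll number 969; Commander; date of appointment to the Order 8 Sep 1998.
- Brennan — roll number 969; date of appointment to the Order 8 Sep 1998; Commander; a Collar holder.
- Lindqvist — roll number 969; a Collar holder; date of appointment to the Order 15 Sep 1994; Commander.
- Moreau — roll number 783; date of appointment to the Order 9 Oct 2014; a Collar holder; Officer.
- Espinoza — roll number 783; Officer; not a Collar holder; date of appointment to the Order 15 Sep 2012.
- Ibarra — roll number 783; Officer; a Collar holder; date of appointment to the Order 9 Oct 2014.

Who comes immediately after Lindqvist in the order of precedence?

Nguyen

By grade within the Order: Bianchi, Lindqvist, Nguyen, Brennan and Eriksen (Commander); then Ibarra, Moreau, Espinoza and Fontaine (Officer).
Bianchi, Lindqvist, Nguyen, Brennan and Eriksen all have roll number 969, so the next rule applies.
Bianchi, Lindqvist, Nguyen, Brennan and Eriksen are each a Collar holder, so the next rule applies.
Among Bianchi, Lindqvist, Nguyen, Brennan and Eriksen, by date of appointment to the Order (earlier first): Bianchi, Lindqvist and Nguyen (15 Sep 1994) before Brennan and Eriksen (8 Sep 1998).
Among Bianchi, Lindqvist and Nguyen, alphabetically by surname: Bianchi before Lindqvist before Nguyen.
Among Brennan and Eriksen, alphabetically by surname: Brennan before Eriksen.
Ibarra, Moreau, Espinoza and Fontaine all have roll number 783, so the next rule applies.
Among Ibarra, Moreau, Espinoza and Fontaine, a Collar holder before not a Collar holder: Ibarra and Moreau (a Collar holder) before Espinoza and Fontaine (not a Collar holder).
Ibarra and Moreau both have date of appointment to the Order 9 Oct 2014, so the next rule applies.
Among Ibarra and Moreau, alphabetically by surname: Ibarra before Moreau.
Espinoza and Fontaine both have date of appointment to the Order 15 Sep 2012, so the next rule applies.
Among Espinoza and Fontaine, alphabetically by surname: Espinoza before Fontaine.
Order: Bianchi, Lindqvist, Nguyen, Brennan, Eriksen, Ibarra, Moreau, Espinoza, Fontaine.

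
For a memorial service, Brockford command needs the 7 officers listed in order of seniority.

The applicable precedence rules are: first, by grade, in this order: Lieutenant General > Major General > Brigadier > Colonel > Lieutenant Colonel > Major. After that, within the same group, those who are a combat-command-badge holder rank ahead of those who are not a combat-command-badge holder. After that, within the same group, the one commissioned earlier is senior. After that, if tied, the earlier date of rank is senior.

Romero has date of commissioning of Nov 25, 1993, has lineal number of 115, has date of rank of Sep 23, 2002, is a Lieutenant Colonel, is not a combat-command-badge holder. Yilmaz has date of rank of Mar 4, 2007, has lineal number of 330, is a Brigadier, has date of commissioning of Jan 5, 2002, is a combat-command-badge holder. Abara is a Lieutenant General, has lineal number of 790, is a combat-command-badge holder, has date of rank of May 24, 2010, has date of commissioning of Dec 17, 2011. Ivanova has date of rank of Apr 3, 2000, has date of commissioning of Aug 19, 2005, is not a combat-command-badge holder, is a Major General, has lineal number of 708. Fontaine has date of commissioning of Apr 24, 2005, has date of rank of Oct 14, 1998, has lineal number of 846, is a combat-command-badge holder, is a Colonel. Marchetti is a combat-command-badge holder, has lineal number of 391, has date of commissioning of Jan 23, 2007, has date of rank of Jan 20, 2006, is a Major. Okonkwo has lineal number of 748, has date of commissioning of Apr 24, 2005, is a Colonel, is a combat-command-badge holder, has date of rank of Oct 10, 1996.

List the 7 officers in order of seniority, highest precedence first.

Abara, Ivanova, Yilmaz, Okonkwo, Fontaine, Romero, Marchetti

By grade: Abara (Lieutenant General); then Ivanova (Major General); then Yilmaz (Brigadier); then Okonkwo and Fontaine (Colonel); then Romero (Lieutenant Colonel); then Marchetti (Major).
Okonkwo and Fontaine are each a combat-command-badge holder, so the next rule applies.
Okonkwo and Fontaine both have date of commissioning Apr 24, 2005, so the next rule applies.
Among Okonkwo and Fontaine, by date of rank (earlier first): Okonkwo (Oct 10, 1996) before Fontaine (Oct 14, 1998).
Full order: Abara, Ivanova, Yilmaz, Okonkwo, Fontaine, Romero, Marchetti.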